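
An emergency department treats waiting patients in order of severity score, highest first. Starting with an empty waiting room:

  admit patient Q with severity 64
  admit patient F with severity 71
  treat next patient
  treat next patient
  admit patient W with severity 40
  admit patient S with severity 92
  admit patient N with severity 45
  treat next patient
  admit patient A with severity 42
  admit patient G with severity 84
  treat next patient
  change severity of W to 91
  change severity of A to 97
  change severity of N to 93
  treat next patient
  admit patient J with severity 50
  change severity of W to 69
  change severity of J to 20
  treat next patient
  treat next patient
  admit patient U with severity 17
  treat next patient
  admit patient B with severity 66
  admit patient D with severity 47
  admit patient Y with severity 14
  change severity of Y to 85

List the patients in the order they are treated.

F → Q → S → G → A → N → W → J

add Q (severity 64) → {Q:64}
add F (severity 71) → {F:71, Q:64}
treat next patient → F; now {Q:64}
treat next patient → Q; now {}
add W (severity 40) → {W:40}
add S (severity 92) → {S:92, W:40}
add N (severity 45) → {S:92, N:45, W:40}
treat next patient → S; now {N:45, W:40}
add A (severity 42) → {N:45, A:42, W:40}
add G (severity 84) → {G:84, N:45, A:42, W:40}
treat next patient → G; now {N:45, A:42, W:40}
update W to severity 91 → {W:91, N:45, A:42}
update A to severity 97 → {A:97, W:91, N:45}
update N to severity 93 → {A:97, N:93, W:91}
treat next patient → A; now {N:93, W:91}
add J (severity 50) → {N:93, W:91, J:50}
update W to severity 69 → {N:93, W:69, J:50}
update J to severity 20 → {N:93, W:69, J:20}
treat next patient → N; now {W:69, J:20}
treat next patient → W; now {J:20}
add U (severity 17) → {J:20, U:17}
treat next patient → J; now {U:17}
add B (severity 66) → {B:66, U:17}
add D (severity 47) → {B:66, D:47, U:17}
add Y (severity 14) → {B:66, D:47, U:17, Y:14}
update Y to severity 85 → {Y:85, B:66, D:47, U:17}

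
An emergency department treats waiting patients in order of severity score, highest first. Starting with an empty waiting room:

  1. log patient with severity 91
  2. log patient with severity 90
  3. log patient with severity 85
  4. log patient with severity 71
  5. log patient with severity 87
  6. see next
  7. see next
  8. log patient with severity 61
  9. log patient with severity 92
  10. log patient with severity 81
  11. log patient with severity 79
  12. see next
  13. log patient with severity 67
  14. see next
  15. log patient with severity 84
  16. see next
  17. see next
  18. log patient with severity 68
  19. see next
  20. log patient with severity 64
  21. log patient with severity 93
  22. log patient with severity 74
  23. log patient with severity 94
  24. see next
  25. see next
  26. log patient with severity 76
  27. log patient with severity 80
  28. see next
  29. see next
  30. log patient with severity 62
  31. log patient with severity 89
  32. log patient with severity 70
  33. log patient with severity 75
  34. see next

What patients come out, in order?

[91, 90, 92, 87, 85, 84, 81, 94, 93, 80, 79, 89]

insert 91 → {91}
insert 90 → {91, 90}
insert 85 → {91, 90, 85}
insert 71 → {91, 90, 85, 71}
insert 87 → {91, 90, 87, 85, 71}
see next → 91; now {90, 87, 85, 71}
see next → 90; now {87, 85, 71}
insert 61 → {87, 85, 71, 61}
insert 92 → {92, 87, 85, 71, 61}
insert 81 → {92, 87, 85, 81, 71, 61}
insert 79 → {92, 87, 85, 81, 79, 71, 61}
see next → 92; now {87, 85, 81, 79, 71, 61}
insert 67 → {87, 85, 81, 79, 71, 67, 61}
see next → 87; now {85, 81, 79, 71, 67, 61}
insert 84 → {85, 84, 81, 79, 71, 67, 61}
see next → 85; now {84, 81, 79, 71, 67, 61}
see next → 84; now {81, 79, 71, 67, 61}
insert 68 → {81, 79, 71, 68, 67, 61}
see next → 81; now {79, 71, 68, 67, 61}
insert 64 → {79, 71, 68, 67, 64, 61}
insert 93 → {93, 79, 71, 68, 67, 64, 61}
insert 74 → {93, 79, 74, 71, 68, 67, 64, 61}
insert 94 → {94, 93, 79, 74, 71, 68, 67, 64, 61}
see next → 94; now {93, 79, 74, 71, 68, 67, 64, 61}
see next → 93; now {79, 74, 71, 68, 67, 64, 61}
insert 76 → {79, 76, 74, 71, 68, 67, 64, 61}
insert 80 → {80, 79, 76, 74, 71, 68, 67, 64, 61}
see next → 80; now {79, 76, 74, 71, 68, 67, 64, 61}
see next → 79; now {76, 74, 71, 68, 67, 64, 61}
insert 62 → {76, 74, 71, 68, 67, 64, 62, 61}
insert 89 → {89, 76, 74, 71, 68, 67, 64, 62, 61}
insert 70 → {89, 76, 74, 71, 70, 68, 67, 64, 62, 61}
insert 75 → {89, 76, 75, 74, 71, 70, 68, 67, 64, 62, 61}
see next → 89; now {76, 75, 74, 71, 70, 68, 67, 64, 62, 61}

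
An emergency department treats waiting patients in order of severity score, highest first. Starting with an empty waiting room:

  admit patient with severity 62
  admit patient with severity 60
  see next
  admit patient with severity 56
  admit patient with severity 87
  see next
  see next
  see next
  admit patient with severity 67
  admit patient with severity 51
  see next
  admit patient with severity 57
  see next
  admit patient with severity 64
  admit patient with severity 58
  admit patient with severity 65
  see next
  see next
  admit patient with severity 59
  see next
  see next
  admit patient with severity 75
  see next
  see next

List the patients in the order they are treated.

insert 62 → {62}
insert 60 → {62, 60}
see next → 62; now {60}
insert 56 → {60, 56}
insert 87 → {87, 60, 56}
see next → 87; now {60, 56}
see next → 60; now {56}
see next → 56; now {}
insert 67 → {67}
insert 51 → {67, 51}
see next → 67; now {51}
insert 57 → {57, 51}
see next → 57; now {51}
insert 64 → {64, 51}
insert 58 → {64, 58, 51}
insert 65 → {65, 64, 58, 51}
see next → 65; now {64, 58, 51}
see next → 64; now {58, 51}
insert 59 → {59, 58, 51}
see next → 59; now {58, 51}
see next → 58; now {51}
insert 75 → {75, 51}
see next → 75; now {51}
see next → 51; now {}

[62, 87, 60, 56, 67, 57, 65, 64, 59, 58, 75, 51]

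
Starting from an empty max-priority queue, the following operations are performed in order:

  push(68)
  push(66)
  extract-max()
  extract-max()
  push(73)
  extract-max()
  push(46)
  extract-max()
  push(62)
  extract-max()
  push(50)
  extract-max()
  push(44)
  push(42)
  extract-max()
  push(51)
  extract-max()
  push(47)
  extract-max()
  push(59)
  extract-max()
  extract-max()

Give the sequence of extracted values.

insert 68 → {68}
insert 66 → {68, 66}
extract-max → 68; now {66}
extract-max → 66; now {}
insert 73 → {73}
extract-max → 73; now {}
insert 46 → {46}
extract-max → 46; now {}
insert 62 → {62}
extract-max → 62; now {}
insert 50 → {50}
extract-max → 50; now {}
insert 44 → {44}
insert 42 → {44, 42}
extract-max → 44; now {42}
insert 51 → {51, 42}
extract-max → 51; now {42}
insert 47 → {47, 42}
extract-max → 47; now {42}
insert 59 → {59, 42}
extract-max → 59; now {42}
extract-max → 42; now {}

[68, 66, 73, 46, 62, 50, 44, 51, 47, 59, 42]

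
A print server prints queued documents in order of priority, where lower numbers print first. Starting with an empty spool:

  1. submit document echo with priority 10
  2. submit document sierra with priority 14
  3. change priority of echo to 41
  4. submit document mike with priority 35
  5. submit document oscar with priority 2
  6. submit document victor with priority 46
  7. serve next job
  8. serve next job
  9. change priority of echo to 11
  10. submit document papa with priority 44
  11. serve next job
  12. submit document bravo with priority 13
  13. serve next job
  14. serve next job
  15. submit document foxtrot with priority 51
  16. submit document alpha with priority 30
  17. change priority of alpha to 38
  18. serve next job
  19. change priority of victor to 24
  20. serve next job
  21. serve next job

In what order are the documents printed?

add echo (priority 10) → {echo:10}
add sierra (priority 14) → {echo:10, sierra:14}
update echo to priority 41 → {sierra:14, echo:41}
add mike (priority 35) → {sierra:14, mike:35, echo:41}
add oscar (priority 2) → {oscar:2, sierra:14, mike:35, echo:41}
add victor (priority 46) → {oscar:2, sierra:14, mike:35, echo:41, victor:46}
serve next job → oscar; now {sierra:14, mike:35, echo:41, victor:46}
serve next job → sierra; now {mike:35, echo:41, victor:46}
update echo to priority 11 → {echo:11, mike:35, victor:46}
add papa (priority 44) → {echo:11, mike:35, papa:44, victor:46}
serve next job → echo; now {mike:35, papa:44, victor:46}
add bravo (priority 13) → {bravo:13, mike:35, papa:44, victor:46}
serve next job → bravo; now {mike:35, papa:44, victor:46}
serve next job → mike; now {papa:44, victor:46}
add foxtrot (priority 51) → {papa:44, victor:46, foxtrot:51}
add alpha (priority 30) → {alpha:30, papa:44, victor:46, foxtrot:51}
update alpha to priority 38 → {alpha:38, papa:44, victor:46, foxtrot:51}
serve next job → alpha; now {papa:44, victor:46, foxtrot:51}
update victor to priority 24 → {victor:24, papa:44, foxtrot:51}
serve next job → victor; now {papa:44, foxtrot:51}
serve next job → papa; now {foxtrot:51}

[oscar, sierra, echo, bravo, mike, alpha, victor, papa]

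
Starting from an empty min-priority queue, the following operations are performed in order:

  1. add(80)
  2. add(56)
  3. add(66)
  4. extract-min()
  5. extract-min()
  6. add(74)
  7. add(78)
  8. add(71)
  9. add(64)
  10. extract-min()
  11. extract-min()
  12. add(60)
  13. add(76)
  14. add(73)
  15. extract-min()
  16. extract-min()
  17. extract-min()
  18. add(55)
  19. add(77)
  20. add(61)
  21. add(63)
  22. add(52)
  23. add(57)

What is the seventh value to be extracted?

insert 80 → {80}
insert 56 → {56, 80}
insert 66 → {56, 66, 80}
extract-min → 56; now {66, 80}
extract-min → 66; now {80}
insert 74 → {74, 80}
insert 78 → {74, 78, 80}
insert 71 → {71, 74, 78, 80}
insert 64 → {64, 71, 74, 78, 80}
extract-min → 64; now {71, 74, 78, 80}
extract-min → 71; now {74, 78, 80}
insert 60 → {60, 74, 78, 80}
insert 76 → {60, 74, 76, 78, 80}
insert 73 → {60, 73, 74, 76, 78, 80}
extract-min → 60; now {73, 74, 76, 78, 80}
extract-min → 73; now {74, 76, 78, 80}
extract-min → 74; now {76, 78, 80}
insert 55 → {55, 76, 78, 80}
insert 77 → {55, 76, 77, 78, 80}
insert 61 → {55, 61, 76, 77, 78, 80}
insert 63 → {55, 61, 63, 76, 77, 78, 80}
insert 52 → {52, 55, 61, 63, 76, 77, 78, 80}
insert 57 → {52, 55, 57, 61, 63, 76, 77, 78, 80}

74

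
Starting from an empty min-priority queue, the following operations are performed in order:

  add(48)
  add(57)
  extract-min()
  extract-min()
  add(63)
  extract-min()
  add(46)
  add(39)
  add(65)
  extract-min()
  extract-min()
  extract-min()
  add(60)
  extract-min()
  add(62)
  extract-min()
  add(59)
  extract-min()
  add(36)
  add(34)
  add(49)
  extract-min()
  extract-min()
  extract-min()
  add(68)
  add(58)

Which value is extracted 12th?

insert 48 → {48}
insert 57 → {48, 57}
extract-min → 48; now {57}
extract-min → 57; now {}
insert 63 → {63}
extract-min → 63; now {}
insert 46 → {46}
insert 39 → {39, 46}
insert 65 → {39, 46, 65}
extract-min → 39; now {46, 65}
extract-min → 46; now {65}
extract-min → 65; now {}
insert 60 → {60}
extract-min → 60; now {}
insert 62 → {62}
extract-min → 62; now {}
insert 59 → {59}
extract-min → 59; now {}
insert 36 → {36}
insert 34 → {34, 36}
insert 49 → {34, 36, 49}
extract-min → 34; now {36, 49}
extract-min → 36; now {49}
extract-min → 49; now {}
insert 68 → {68}
insert 58 → {58, 68}

49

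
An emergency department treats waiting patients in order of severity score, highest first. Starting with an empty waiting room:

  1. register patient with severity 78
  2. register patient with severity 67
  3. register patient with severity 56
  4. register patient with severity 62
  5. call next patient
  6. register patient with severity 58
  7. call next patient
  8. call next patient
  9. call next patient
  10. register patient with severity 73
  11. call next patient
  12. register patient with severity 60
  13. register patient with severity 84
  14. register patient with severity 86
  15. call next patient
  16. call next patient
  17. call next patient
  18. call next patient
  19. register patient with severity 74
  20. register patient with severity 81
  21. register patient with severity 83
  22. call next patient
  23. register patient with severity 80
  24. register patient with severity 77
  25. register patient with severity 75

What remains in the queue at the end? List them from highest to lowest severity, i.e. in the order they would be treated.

insert 78 → {78}
insert 67 → {78, 67}
insert 56 → {78, 67, 56}
insert 62 → {78, 67, 62, 56}
call next patient → 78; now {67, 62, 56}
insert 58 → {67, 62, 58, 56}
call next patient → 67; now {62, 58, 56}
call next patient → 62; now {58, 56}
call next patient → 58; now {56}
insert 73 → {73, 56}
call next patient → 73; now {56}
insert 60 → {60, 56}
insert 84 → {84, 60, 56}
insert 86 → {86, 84, 60, 56}
call next patient → 86; now {84, 60, 56}
call next patient → 84; now {60, 56}
call next patient → 60; now {56}
call next patient → 56; now {}
insert 74 → {74}
insert 81 → {81, 74}
insert 83 → {83, 81, 74}
call next patient → 83; now {81, 74}
insert 80 → {81, 80, 74}
insert 77 → {81, 80, 77, 74}
insert 75 → {81, 80, 77, 75, 74}

[81, 80, 77, 75, 74]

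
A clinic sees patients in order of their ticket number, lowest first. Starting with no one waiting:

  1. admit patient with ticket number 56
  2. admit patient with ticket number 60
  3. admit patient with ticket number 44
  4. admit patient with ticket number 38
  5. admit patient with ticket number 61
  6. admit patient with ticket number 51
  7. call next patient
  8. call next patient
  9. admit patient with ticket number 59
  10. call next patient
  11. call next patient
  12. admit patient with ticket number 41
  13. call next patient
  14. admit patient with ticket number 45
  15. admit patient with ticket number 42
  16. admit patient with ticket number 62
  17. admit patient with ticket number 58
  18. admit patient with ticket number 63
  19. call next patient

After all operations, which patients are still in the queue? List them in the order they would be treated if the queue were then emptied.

[45, 58, 59, 60, 61, 62, 63]

insert 56 → {56}
insert 60 → {56, 60}
insert 44 → {44, 56, 60}
insert 38 → {38, 44, 56, 60}
insert 61 → {38, 44, 56, 60, 61}
insert 51 → {38, 44, 51, 56, 60, 61}
call next patient → 38; now {44, 51, 56, 60, 61}
call next patient → 44; now {51, 56, 60, 61}
insert 59 → {51, 56, 59, 60, 61}
call next patient → 51; now {56, 59, 60, 61}
call next patient → 56; now {59, 60, 61}
insert 41 → {41, 59, 60, 61}
call next patient → 41; now {59, 60, 61}
insert 45 → {45, 59, 60, 61}
insert 42 → {42, 45, 59, 60, 61}
insert 62 → {42, 45, 59, 60, 61, 62}
insert 58 → {42, 45, 58, 59, 60, 61, 62}
insert 63 → {42, 45, 58, 59, 60, 61, 62, 63}
call next patient → 42; now {45, 58, 59, 60, 61, 62, 63}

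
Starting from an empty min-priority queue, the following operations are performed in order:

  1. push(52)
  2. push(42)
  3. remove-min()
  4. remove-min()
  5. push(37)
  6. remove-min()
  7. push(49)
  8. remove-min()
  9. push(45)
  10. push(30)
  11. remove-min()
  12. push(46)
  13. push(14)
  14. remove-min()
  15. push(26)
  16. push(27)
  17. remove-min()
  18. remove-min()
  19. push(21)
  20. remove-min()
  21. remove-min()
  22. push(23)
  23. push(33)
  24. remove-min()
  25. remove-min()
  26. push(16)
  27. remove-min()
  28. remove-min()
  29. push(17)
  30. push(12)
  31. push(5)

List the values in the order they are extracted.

insert 52 → {52}
insert 42 → {42, 52}
remove-min → 42; now {52}
remove-min → 52; now {}
insert 37 → {37}
remove-min → 37; now {}
insert 49 → {49}
remove-min → 49; now {}
insert 45 → {45}
insert 30 → {30, 45}
remove-min → 30; now {45}
insert 46 → {45, 46}
insert 14 → {14, 45, 46}
remove-min → 14; now {45, 46}
insert 26 → {26, 45, 46}
insert 27 → {26, 27, 45, 46}
remove-min → 26; now {27, 45, 46}
remove-min → 27; now {45, 46}
insert 21 → {21, 45, 46}
remove-min → 21; now {45, 46}
remove-min → 45; now {46}
insert 23 → {23, 46}
insert 33 → {23, 33, 46}
remove-min → 23; now {33, 46}
remove-min → 33; now {46}
insert 16 → {16, 46}
remove-min → 16; now {46}
remove-min → 46; now {}
insert 17 → {17}
insert 12 → {12, 17}
insert 5 → {5, 12, 17}

42 → 52 → 37 → 49 → 30 → 14 → 26 → 27 → 21 → 45 → 23 → 33 → 16 → 46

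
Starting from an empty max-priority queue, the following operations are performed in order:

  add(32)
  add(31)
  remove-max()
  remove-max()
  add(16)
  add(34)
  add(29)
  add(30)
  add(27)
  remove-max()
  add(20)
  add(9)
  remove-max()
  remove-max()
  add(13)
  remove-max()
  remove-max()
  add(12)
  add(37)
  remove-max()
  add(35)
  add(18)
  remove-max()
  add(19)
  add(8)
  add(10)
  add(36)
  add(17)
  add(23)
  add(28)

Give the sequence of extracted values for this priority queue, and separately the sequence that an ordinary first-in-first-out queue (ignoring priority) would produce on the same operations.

insert 32 → {32}
insert 31 → {32, 31}
remove-max → 32; now {31}
remove-max → 31; now {}
insert 16 → {16}
insert 34 → {34, 16}
insert 29 → {34, 29, 16}
insert 30 → {34, 30, 29, 16}
insert 27 → {34, 30, 29, 27, 16}
remove-max → 34; now {30, 29, 27, 16}
insert 20 → {30, 29, 27, 20, 16}
insert 9 → {30, 29, 27, 20, 16, 9}
remove-max → 30; now {29, 27, 20, 16, 9}
remove-max → 29; now {27, 20, 16, 9}
insert 13 → {27, 20, 16, 13, 9}
remove-max → 27; now {20, 16, 13, 9}
remove-max → 20; now {16, 13, 9}
insert 12 → {16, 13, 12, 9}
insert 37 → {37, 16, 13, 12, 9}
remove-max → 37; now {16, 13, 12, 9}
insert 35 → {35, 16, 13, 12, 9}
insert 18 → {35, 18, 16, 13, 12, 9}
remove-max → 35; now {18, 16, 13, 12, 9}
insert 19 → {19, 18, 16, 13, 12, 9}
insert 8 → {19, 18, 16, 13, 12, 9, 8}
insert 10 → {19, 18, 16, 13, 12, 10, 9, 8}
insert 36 → {36, 19, 18, 16, 13, 12, 10, 9, 8}
insert 17 → {36, 19, 18, 17, 16, 13, 12, 10, 9, 8}
insert 23 → {36, 23, 19, 18, 17, 16, 13, 12, 10, 9, 8}
insert 28 → {36, 28, 23, 19, 18, 17, 16, 13, 12, 10, 9, 8}

priority queue: 32, 31, 34, 30, 29, 27, 20, 37, 35; FIFO queue: [32, 31, 16, 34, 29, 30, 27, 20, 9]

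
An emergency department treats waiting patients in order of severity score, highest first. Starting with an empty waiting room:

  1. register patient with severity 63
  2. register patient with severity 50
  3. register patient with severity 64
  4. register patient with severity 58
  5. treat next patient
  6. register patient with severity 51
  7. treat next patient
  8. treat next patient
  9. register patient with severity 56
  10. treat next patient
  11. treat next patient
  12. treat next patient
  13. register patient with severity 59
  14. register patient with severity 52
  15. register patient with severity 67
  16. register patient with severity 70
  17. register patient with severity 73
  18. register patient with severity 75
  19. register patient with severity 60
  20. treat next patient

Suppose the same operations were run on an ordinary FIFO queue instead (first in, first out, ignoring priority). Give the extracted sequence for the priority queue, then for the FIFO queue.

priority queue: [64, 63, 58, 56, 51, 50, 75]; FIFO queue: 63, 50, 64, 58, 51, 56, 59

insert 63 → {63}
insert 50 → {63, 50}
insert 64 → {64, 63, 50}
insert 58 → {64, 63, 58, 50}
treat next patient → 64; now {63, 58, 50}
insert 51 → {63, 58, 51, 50}
treat next patient → 63; now {58, 51, 50}
treat next patient → 58; now {51, 50}
insert 56 → {56, 51, 50}
treat next patient → 56; now {51, 50}
treat next patient → 51; now {50}
treat next patient → 50; now {}
insert 59 → {59}
insert 52 → {59, 52}
insert 67 → {67, 59, 52}
insert 70 → {70, 67, 59, 52}
insert 73 → {73, 70, 67, 59, 52}
insert 75 → {75, 73, 70, 67, 59, 52}
insert 60 → {75, 73, 70, 67, 60, 59, 52}
treat next patient → 75; now {73, 70, 67, 60, 59, 52}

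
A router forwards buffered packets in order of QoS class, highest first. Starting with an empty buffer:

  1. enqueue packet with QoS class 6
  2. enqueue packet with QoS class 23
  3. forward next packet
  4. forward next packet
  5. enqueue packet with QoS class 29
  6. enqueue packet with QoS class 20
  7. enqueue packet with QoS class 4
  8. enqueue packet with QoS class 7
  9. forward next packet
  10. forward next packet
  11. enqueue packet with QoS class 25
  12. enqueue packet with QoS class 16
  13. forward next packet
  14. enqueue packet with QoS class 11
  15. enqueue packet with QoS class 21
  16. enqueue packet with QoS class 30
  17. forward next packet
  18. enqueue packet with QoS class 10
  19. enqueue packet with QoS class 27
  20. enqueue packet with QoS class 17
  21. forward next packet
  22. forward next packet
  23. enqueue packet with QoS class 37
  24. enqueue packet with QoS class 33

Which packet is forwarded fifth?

insert 6 → {6}
insert 23 → {23, 6}
forward next packet → 23; now {6}
forward next packet → 6; now {}
insert 29 → {29}
insert 20 → {29, 20}
insert 4 → {29, 20, 4}
insert 7 → {29, 20, 7, 4}
forward next packet → 29; now {20, 7, 4}
forward next packet → 20; now {7, 4}
insert 25 → {25, 7, 4}
insert 16 → {25, 16, 7, 4}
forward next packet → 25; now {16, 7, 4}
insert 11 → {16, 11, 7, 4}
insert 21 → {21, 16, 11, 7, 4}
insert 30 → {30, 21, 16, 11, 7, 4}
forward next packet → 30; now {21, 16, 11, 7, 4}
insert 10 → {21, 16, 11, 10, 7, 4}
insert 27 → {27, 21, 16, 11, 10, 7, 4}
insert 17 → {27, 21, 17, 16, 11, 10, 7, 4}
forward next packet → 27; now {21, 17, 16, 11, 10, 7, 4}
forward next packet → 21; now {17, 16, 11, 10, 7, 4}
insert 37 → {37, 17, 16, 11, 10, 7, 4}
insert 33 → {37, 33, 17, 16, 11, 10, 7, 4}

25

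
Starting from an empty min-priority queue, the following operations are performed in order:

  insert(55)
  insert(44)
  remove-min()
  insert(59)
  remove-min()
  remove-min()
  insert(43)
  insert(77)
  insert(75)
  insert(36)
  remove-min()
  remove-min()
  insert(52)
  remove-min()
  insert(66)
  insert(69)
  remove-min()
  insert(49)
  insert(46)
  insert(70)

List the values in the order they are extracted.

44 → 55 → 59 → 36 → 43 → 52 → 66

insert 55 → {55}
insert 44 → {44, 55}
remove-min → 44; now {55}
insert 59 → {55, 59}
remove-min → 55; now {59}
remove-min → 59; now {}
insert 43 → {43}
insert 77 → {43, 77}
insert 75 → {43, 75, 77}
insert 36 → {36, 43, 75, 77}
remove-min → 36; now {43, 75, 77}
remove-min → 43; now {75, 77}
insert 52 → {52, 75, 77}
remove-min → 52; now {75, 77}
insert 66 → {66, 75, 77}
insert 69 → {66, 69, 75, 77}
remove-min → 66; now {69, 75, 77}
insert 49 → {49, 69, 75, 77}
insert 46 → {46, 49, 69, 75, 77}
insert 70 → {46, 49, 69, 70, 75, 77}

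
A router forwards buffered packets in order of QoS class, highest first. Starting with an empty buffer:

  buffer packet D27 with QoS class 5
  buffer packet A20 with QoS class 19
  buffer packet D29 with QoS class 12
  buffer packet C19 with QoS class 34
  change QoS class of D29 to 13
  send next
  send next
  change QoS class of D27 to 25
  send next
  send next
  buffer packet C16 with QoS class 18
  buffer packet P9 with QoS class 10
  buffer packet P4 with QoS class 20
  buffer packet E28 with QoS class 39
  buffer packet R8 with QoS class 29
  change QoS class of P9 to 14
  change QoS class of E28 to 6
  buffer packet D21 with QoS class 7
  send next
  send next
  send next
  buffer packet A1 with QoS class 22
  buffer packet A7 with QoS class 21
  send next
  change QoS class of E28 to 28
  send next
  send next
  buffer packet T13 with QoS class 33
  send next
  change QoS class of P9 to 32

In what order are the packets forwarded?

add D27 (QoS class 5) → {D27:5}
add A20 (QoS class 19) → {A20:19, D27:5}
add D29 (QoS class 12) → {A20:19, D29:12, D27:5}
add C19 (QoS class 34) → {C19:34, A20:19, D29:12, D27:5}
update D29 to QoS class 13 → {C19:34, A20:19, D29:13, D27:5}
send next → C19; now {A20:19, D29:13, D27:5}
send next → A20; now {D29:13, D27:5}
update D27 to QoS class 25 → {D27:25, D29:13}
send next → D27; now {D29:13}
send next → D29; now {}
add C16 (QoS class 18) → {C16:18}
add P9 (QoS class 10) → {C16:18, P9:10}
add P4 (QoS class 20) → {P4:20, C16:18, P9:10}
add E28 (QoS class 39) → {E28:39, P4:20, C16:18, P9:10}
add R8 (QoS class 29) → {E28:39, R8:29, P4:20, C16:18, P9:10}
update P9 to QoS class 14 → {E28:39, R8:29, P4:20, C16:18, P9:14}
update E28 to QoS class 6 → {R8:29, P4:20, C16:18, P9:14, E28:6}
add D21 (QoS class 7) → {R8:29, P4:20, C16:18, P9:14, D21:7, E28:6}
send next → R8; now {P4:20, C16:18, P9:14, D21:7, E28:6}
send next → P4; now {C16:18, P9:14, D21:7, E28:6}
send next → C16; now {P9:14, D21:7, E28:6}
add A1 (QoS class 22) → {A1:22, P9:14, D21:7, E28:6}
add A7 (QoS class 21) → {A1:22, A7:21, P9:14, D21:7, E28:6}
send next → A1; now {A7:21, P9:14, D21:7, E28:6}
update E28 to QoS class 28 → {E28:28, A7:21, P9:14, D21:7}
send next → E28; now {A7:21, P9:14, D21:7}
send next → A7; now {P9:14, D21:7}
add T13 (QoS class 33) → {T13:33, P9:14, D21:7}
send next → T13; now {P9:14, D21:7}
update P9 to QoS class 32 → {P9:32, D21:7}

[C19, A20, D27, D29, R8, P4, C16, A1, E28, A7, T13]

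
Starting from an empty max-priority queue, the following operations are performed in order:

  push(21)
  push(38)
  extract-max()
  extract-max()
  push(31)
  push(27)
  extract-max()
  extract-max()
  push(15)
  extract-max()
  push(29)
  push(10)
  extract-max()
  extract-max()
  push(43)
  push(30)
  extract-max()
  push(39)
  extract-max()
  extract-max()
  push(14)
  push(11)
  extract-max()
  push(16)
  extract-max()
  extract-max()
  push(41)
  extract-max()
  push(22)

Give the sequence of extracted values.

[38, 21, 31, 27, 15, 29, 10, 43, 39, 30, 14, 16, 11, 41]

insert 21 → {21}
insert 38 → {38, 21}
extract-max → 38; now {21}
extract-max → 21; now {}
insert 31 → {31}
insert 27 → {31, 27}
extract-max → 31; now {27}
extract-max → 27; now {}
insert 15 → {15}
extract-max → 15; now {}
insert 29 → {29}
insert 10 → {29, 10}
extract-max → 29; now {10}
extract-max → 10; now {}
insert 43 → {43}
insert 30 → {43, 30}
extract-max → 43; now {30}
insert 39 → {39, 30}
extract-max → 39; now {30}
extract-max → 30; now {}
insert 14 → {14}
insert 11 → {14, 11}
extract-max → 14; now {11}
insert 16 → {16, 11}
extract-max → 16; now {11}
extract-max → 11; now {}
insert 41 → {41}
extract-max → 41; now {}
insert 22 → {22}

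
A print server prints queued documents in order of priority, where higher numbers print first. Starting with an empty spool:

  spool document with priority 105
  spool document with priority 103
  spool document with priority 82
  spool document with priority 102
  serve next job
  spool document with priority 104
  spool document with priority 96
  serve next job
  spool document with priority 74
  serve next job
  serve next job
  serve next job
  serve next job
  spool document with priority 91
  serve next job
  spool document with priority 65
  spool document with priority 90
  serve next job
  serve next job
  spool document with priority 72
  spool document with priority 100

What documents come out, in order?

insert 105 → {105}
insert 103 → {105, 103}
insert 82 → {105, 103, 82}
insert 102 → {105, 103, 102, 82}
serve next job → 105; now {103, 102, 82}
insert 104 → {104, 103, 102, 82}
insert 96 → {104, 103, 102, 96, 82}
serve next job → 104; now {103, 102, 96, 82}
insert 74 → {103, 102, 96, 82, 74}
serve next job → 103; now {102, 96, 82, 74}
serve next job → 102; now {96, 82, 74}
serve next job → 96; now {82, 74}
serve next job → 82; now {74}
insert 91 → {91, 74}
serve next job → 91; now {74}
insert 65 → {74, 65}
insert 90 → {90, 74, 65}
serve next job → 90; now {74, 65}
serve next job → 74; now {65}
insert 72 → {72, 65}
insert 100 → {100, 72, 65}

[105, 104, 103, 102, 96, 82, 91, 90, 74]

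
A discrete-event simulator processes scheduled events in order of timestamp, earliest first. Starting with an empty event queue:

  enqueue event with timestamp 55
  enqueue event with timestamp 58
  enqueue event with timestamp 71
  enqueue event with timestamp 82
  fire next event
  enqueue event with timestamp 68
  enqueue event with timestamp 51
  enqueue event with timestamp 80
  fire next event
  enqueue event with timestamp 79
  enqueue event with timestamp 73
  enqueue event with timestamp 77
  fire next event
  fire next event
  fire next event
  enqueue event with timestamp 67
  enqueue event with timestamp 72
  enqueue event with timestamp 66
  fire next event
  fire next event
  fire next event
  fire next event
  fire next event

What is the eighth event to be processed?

insert 55 → {55}
insert 58 → {55, 58}
insert 71 → {55, 58, 71}
insert 82 → {55, 58, 71, 82}
fire next event → 55; now {58, 71, 82}
insert 68 → {58, 68, 71, 82}
insert 51 → {51, 58, 68, 71, 82}
insert 80 → {51, 58, 68, 71, 80, 82}
fire next event → 51; now {58, 68, 71, 80, 82}
insert 79 → {58, 68, 71, 79, 80, 82}
insert 73 → {58, 68, 71, 73, 79, 80, 82}
insert 77 → {58, 68, 71, 73, 77, 79, 80, 82}
fire next event → 58; now {68, 71, 73, 77, 79, 80, 82}
fire next event → 68; now {71, 73, 77, 79, 80, 82}
fire next event → 71; now {73, 77, 79, 80, 82}
insert 67 → {67, 73, 77, 79, 80, 82}
insert 72 → {67, 72, 73, 77, 79, 80, 82}
insert 66 → {66, 67, 72, 73, 77, 79, 80, 82}
fire next event → 66; now {67, 72, 73, 77, 79, 80, 82}
fire next event → 67; now {72, 73, 77, 79, 80, 82}
fire next event → 72; now {73, 77, 79, 80, 82}
fire next event → 73; now {77, 79, 80, 82}
fire next event → 77; now {79, 80, 82}

72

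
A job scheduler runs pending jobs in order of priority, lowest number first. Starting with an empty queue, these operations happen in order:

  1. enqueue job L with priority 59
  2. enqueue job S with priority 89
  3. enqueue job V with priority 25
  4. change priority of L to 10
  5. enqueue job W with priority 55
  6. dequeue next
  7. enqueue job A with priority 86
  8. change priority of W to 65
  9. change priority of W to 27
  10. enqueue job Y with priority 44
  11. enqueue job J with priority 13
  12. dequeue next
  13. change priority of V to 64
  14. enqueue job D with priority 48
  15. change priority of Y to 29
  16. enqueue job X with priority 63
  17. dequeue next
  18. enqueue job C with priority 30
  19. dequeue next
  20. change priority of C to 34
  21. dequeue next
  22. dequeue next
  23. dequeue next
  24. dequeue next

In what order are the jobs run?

add L (priority 59) → {L:59}
add S (priority 89) → {L:59, S:89}
add V (priority 25) → {V:25, L:59, S:89}
update L to priority 10 → {L:10, V:25, S:89}
add W (priority 55) → {L:10, V:25, W:55, S:89}
dequeue next → L; now {V:25, W:55, S:89}
add A (priority 86) → {V:25, W:55, A:86, S:89}
update W to priority 65 → {V:25, W:65, A:86, S:89}
update W to priority 27 → {V:25, W:27, A:86, S:89}
add Y (priority 44) → {V:25, W:27, Y:44, A:86, S:89}
add J (priority 13) → {J:13, V:25, W:27, Y:44, A:86, S:89}
dequeue next → J; now {V:25, W:27, Y:44, A:86, S:89}
update V to priority 64 → {W:27, Y:44, V:64, A:86, S:89}
add D (priority 48) → {W:27, Y:44, D:48, V:64, A:86, S:89}
update Y to priority 29 → {W:27, Y:29, D:48, V:64, A:86, S:89}
add X (priority 63) → {W:27, Y:29, D:48, X:63, V:64, A:86, S:89}
dequeue next → W; now {Y:29, D:48, X:63, V:64, A:86, S:89}
add C (priority 30) → {Y:29, C:30, D:48, X:63, V:64, A:86, S:89}
dequeue next → Y; now {C:30, D:48, X:63, V:64, A:86, S:89}
update C to priority 34 → {C:34, D:48, X:63, V:64, A:86, S:89}
dequeue next → C; now {D:48, X:63, V:64, A:86, S:89}
dequeue next → D; now {X:63, V:64, A:86, S:89}
dequeue next → X; now {V:64, A:86, S:89}
dequeue next → V; now {A:86, S:89}

[L, J, W, Y, C, D, X, V]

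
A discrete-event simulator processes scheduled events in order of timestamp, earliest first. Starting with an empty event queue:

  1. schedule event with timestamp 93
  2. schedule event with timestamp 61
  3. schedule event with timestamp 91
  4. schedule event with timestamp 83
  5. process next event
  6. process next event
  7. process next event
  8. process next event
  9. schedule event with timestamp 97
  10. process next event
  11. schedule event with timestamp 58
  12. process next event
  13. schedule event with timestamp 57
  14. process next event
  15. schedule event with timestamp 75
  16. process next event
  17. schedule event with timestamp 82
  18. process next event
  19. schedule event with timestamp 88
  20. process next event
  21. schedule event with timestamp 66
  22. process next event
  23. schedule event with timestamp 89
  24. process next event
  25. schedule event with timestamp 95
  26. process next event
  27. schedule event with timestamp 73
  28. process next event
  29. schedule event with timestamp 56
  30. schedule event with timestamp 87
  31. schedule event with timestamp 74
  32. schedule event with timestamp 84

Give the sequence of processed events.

61 → 83 → 91 → 93 → 97 → 58 → 57 → 75 → 82 → 88 → 66 → 89 → 95 → 73

insert 93 → {93}
insert 61 → {61, 93}
insert 91 → {61, 91, 93}
insert 83 → {61, 83, 91, 93}
process next event → 61; now {83, 91, 93}
process next event → 83; now {91, 93}
process next event → 91; now {93}
process next event → 93; now {}
insert 97 → {97}
process next event → 97; now {}
insert 58 → {58}
process next event → 58; now {}
insert 57 → {57}
process next event → 57; now {}
insert 75 → {75}
process next event → 75; now {}
insert 82 → {82}
process next event → 82; now {}
insert 88 → {88}
process next event → 88; now {}
insert 66 → {66}
process next event → 66; now {}
insert 89 → {89}
process next event → 89; now {}
insert 95 → {95}
process next event → 95; now {}
insert 73 → {73}
process next event → 73; now {}
insert 56 → {56}
insert 87 → {56, 87}
insert 74 → {56, 74, 87}
insert 84 → {56, 74, 84, 87}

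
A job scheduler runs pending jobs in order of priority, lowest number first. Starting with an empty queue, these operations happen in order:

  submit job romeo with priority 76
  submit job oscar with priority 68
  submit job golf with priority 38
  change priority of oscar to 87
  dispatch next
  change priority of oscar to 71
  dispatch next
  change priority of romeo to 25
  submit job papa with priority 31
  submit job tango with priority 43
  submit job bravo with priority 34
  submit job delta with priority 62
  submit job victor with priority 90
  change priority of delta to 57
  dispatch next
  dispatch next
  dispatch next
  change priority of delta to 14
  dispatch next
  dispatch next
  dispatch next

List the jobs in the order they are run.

add romeo (priority 76) → {romeo:76}
add oscar (priority 68) → {oscar:68, romeo:76}
add golf (priority 38) → {golf:38, oscar:68, romeo:76}
update oscar to priority 87 → {golf:38, romeo:76, oscar:87}
dispatch next → golf; now {romeo:76, oscar:87}
update oscar to priority 71 → {oscar:71, romeo:76}
dispatch next → oscar; now {romeo:76}
update romeo to priority 25 → {romeo:25}
add papa (priority 31) → {romeo:25, papa:31}
add tango (priority 43) → {romeo:25, papa:31, tango:43}
add bravo (priority 34) → {romeo:25, papa:31, bravo:34, tango:43}
add delta (priority 62) → {romeo:25, papa:31, bravo:34, tango:43, delta:62}
add victor (priority 90) → {romeo:25, papa:31, bravo:34, tango:43, delta:62, victor:90}
update delta to priority 57 → {romeo:25, papa:31, bravo:34, tango:43, delta:57, victor:90}
dispatch next → romeo; now {papa:31, bravo:34, tango:43, delta:57, victor:90}
dispatch next → papa; now {bravo:34, tango:43, delta:57, victor:90}
dispatch next → bravo; now {tango:43, delta:57, victor:90}
update delta to priority 14 → {delta:14, tango:43, victor:90}
dispatch next → delta; now {tango:43, victor:90}
dispatch next → tango; now {victor:90}
dispatch next → victor; now {}

golf → oscar → romeo → papa → bravo → delta → tango → victor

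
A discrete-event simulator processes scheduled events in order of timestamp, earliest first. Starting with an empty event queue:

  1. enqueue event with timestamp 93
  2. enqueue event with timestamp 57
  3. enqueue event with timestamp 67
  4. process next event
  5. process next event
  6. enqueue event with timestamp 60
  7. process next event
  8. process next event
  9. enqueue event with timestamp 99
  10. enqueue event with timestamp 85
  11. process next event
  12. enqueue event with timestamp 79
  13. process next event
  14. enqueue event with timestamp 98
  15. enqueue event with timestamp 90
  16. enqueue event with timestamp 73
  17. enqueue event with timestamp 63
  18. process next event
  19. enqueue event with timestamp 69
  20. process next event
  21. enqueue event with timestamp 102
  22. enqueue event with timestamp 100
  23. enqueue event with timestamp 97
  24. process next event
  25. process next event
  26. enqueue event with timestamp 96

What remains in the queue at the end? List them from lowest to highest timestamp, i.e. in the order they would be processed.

insert 93 → {93}
insert 57 → {57, 93}
insert 67 → {57, 67, 93}
process next event → 57; now {67, 93}
process next event → 67; now {93}
insert 60 → {60, 93}
process next event → 60; now {93}
process next event → 93; now {}
insert 99 → {99}
insert 85 → {85, 99}
process next event → 85; now {99}
insert 79 → {79, 99}
process next event → 79; now {99}
insert 98 → {98, 99}
insert 90 → {90, 98, 99}
insert 73 → {73, 90, 98, 99}
insert 63 → {63, 73, 90, 98, 99}
process next event → 63; now {73, 90, 98, 99}
insert 69 → {69, 73, 90, 98, 99}
process next event → 69; now {73, 90, 98, 99}
insert 102 → {73, 90, 98, 99, 102}
insert 100 → {73, 90, 98, 99, 100, 102}
insert 97 → {73, 90, 97, 98, 99, 100, 102}
process next event → 73; now {90, 97, 98, 99, 100, 102}
process next event → 90; now {97, 98, 99, 100, 102}
insert 96 → {96, 97, 98, 99, 100, 102}

[96, 97, 98, 99, 100, 102]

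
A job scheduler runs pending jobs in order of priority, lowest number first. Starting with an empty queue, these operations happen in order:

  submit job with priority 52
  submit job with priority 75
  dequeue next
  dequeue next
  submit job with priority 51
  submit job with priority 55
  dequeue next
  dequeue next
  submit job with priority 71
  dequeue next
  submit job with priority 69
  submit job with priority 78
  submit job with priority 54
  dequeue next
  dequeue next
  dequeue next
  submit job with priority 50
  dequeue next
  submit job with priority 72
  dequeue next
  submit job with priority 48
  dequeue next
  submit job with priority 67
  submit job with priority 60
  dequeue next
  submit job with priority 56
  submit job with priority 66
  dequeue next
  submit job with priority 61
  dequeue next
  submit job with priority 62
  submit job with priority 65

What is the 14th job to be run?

insert 52 → {52}
insert 75 → {52, 75}
dequeue next → 52; now {75}
dequeue next → 75; now {}
insert 51 → {51}
insert 55 → {51, 55}
dequeue next → 51; now {55}
dequeue next → 55; now {}
insert 71 → {71}
dequeue next → 71; now {}
insert 69 → {69}
insert 78 → {69, 78}
insert 54 → {54, 69, 78}
dequeue next → 54; now {69, 78}
dequeue next → 69; now {78}
dequeue next → 78; now {}
insert 50 → {50}
dequeue next → 50; now {}
insert 72 → {72}
dequeue next → 72; now {}
insert 48 → {48}
dequeue next → 48; now {}
insert 67 → {67}
insert 60 → {60, 67}
dequeue next → 60; now {67}
insert 56 → {56, 67}
insert 66 → {56, 66, 67}
dequeue next → 56; now {66, 67}
insert 61 → {61, 66, 67}
dequeue next → 61; now {66, 67}
insert 62 → {62, 66, 67}
insert 65 → {62, 65, 66, 67}

61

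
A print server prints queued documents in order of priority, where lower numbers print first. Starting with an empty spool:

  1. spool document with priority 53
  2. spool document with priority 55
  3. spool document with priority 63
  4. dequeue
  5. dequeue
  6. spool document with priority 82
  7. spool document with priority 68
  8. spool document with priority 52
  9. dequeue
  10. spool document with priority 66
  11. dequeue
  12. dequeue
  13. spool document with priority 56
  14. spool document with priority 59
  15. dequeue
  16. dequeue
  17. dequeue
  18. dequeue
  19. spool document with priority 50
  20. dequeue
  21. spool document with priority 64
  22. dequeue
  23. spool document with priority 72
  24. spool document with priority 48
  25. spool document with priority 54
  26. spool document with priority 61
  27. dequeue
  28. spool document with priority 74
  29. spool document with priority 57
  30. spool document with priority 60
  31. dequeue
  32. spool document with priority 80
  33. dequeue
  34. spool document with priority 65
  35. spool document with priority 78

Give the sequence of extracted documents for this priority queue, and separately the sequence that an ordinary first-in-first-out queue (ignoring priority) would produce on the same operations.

priority queue: 53, 55, 52, 63, 66, 56, 59, 68, 82, 50, 64, 48, 54, 57; FIFO queue: 53, 55, 63, 82, 68, 52, 66, 56, 59, 50, 64, 72, 48, 54

insert 53 → {53}
insert 55 → {53, 55}
insert 63 → {53, 55, 63}
dequeue → 53; now {55, 63}
dequeue → 55; now {63}
insert 82 → {63, 82}
insert 68 → {63, 68, 82}
insert 52 → {52, 63, 68, 82}
dequeue → 52; now {63, 68, 82}
insert 66 → {63, 66, 68, 82}
dequeue → 63; now {66, 68, 82}
dequeue → 66; now {68, 82}
insert 56 → {56, 68, 82}
insert 59 → {56, 59, 68, 82}
dequeue → 56; now {59, 68, 82}
dequeue → 59; now {68, 82}
dequeue → 68; now {82}
dequeue → 82; now {}
insert 50 → {50}
dequeue → 50; now {}
insert 64 → {64}
dequeue → 64; now {}
insert 72 → {72}
insert 48 → {48, 72}
insert 54 → {48, 54, 72}
insert 61 → {48, 54, 61, 72}
dequeue → 48; now {54, 61, 72}
insert 74 → {54, 61, 72, 74}
insert 57 → {54, 57, 61, 72, 74}
insert 60 → {54, 57, 60, 61, 72, 74}
dequeue → 54; now {57, 60, 61, 72, 74}
insert 80 → {57, 60, 61, 72, 74, 80}
dequeue → 57; now {60, 61, 72, 74, 80}
insert 65 → {60, 61, 65, 72, 74, 80}
insert 78 → {60, 61, 65, 72, 74, 78, 80}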